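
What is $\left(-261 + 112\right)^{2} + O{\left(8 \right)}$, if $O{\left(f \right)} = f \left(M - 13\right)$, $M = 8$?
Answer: $22161$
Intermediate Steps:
$O{\left(f \right)} = - 5 f$ ($O{\left(f \right)} = f \left(8 - 13\right) = f \left(-5\right) = - 5 f$)
$\left(-261 + 112\right)^{2} + O{\left(8 \right)} = \left(-261 + 112\right)^{2} - 40 = \left(-149\right)^{2} - 40 = 22201 - 40 = 22161$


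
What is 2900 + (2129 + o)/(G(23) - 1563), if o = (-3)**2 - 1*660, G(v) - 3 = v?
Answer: 4455822/1537 ≈ 2899.0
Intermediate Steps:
G(v) = 3 + v
o = -651 (o = 9 - 660 = -651)
2900 + (2129 + o)/(G(23) - 1563) = 2900 + (2129 - 651)/((3 + 23) - 1563) = 2900 + 1478/(26 - 1563) = 2900 + 1478/(-1537) = 2900 + 1478*(-1/1537) = 2900 - 1478/1537 = 4455822/1537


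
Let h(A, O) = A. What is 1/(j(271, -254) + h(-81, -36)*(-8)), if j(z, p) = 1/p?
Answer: 254/164591 ≈ 0.0015432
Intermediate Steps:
1/(j(271, -254) + h(-81, -36)*(-8)) = 1/(1/(-254) - 81*(-8)) = 1/(-1/254 + 648) = 1/(164591/254) = 254/164591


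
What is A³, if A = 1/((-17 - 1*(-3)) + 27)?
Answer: 1/2197 ≈ 0.00045517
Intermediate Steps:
A = 1/13 (A = 1/((-17 + 3) + 27) = 1/(-14 + 27) = 1/13 ≈ 0.076923)
A³ = (1/13)³ = 1/2197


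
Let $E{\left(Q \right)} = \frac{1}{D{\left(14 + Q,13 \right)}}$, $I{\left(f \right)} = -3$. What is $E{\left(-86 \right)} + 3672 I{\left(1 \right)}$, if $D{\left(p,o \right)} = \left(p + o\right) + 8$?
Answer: $- \frac{561817}{51} \approx -11016.0$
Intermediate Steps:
$D{\left(p,o \right)} = 8 + o + p$ ($D{\left(p,o \right)} = \left(o + p\right) + 8 = 8 + o + p$)
$E{\left(Q \right)} = \frac{1}{35 + Q}$ ($E{\left(Q \right)} = \frac{1}{8 + 13 + \left(14 + Q\right)} = \frac{1}{35 + Q}$)
$E{\left(-86 \right)} + 3672 I{\left(1 \right)} = \frac{1}{35 - 86} + 3672 \left(-3\right) = \frac{1}{-51} - 11016 = - \frac{1}{51} - 11016 = - \frac{561817}{51}$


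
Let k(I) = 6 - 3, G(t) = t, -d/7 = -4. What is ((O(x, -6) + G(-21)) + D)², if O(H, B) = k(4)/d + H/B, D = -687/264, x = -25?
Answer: 1275846961/3415104 ≈ 373.59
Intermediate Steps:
d = 28 (d = -7*(-4) = 28)
k(I) = 3
D = -229/88 (D = -687*1/264 = -229/88 ≈ -2.6023)
O(H, B) = 3/28 + H/B
((O(x, -6) + G(-21)) + D)² = (((3/28 - 25/(-6)) - 21) - 229/88)² = (((3/28 - 25*(-⅙)) - 21) - 229/88)² = (((3/28 + 25/6) - 21) - 229/88)² = ((359/84 - 21) - 229/88)² = (-1405/84 - 229/88)² = (-35719/1848)² = 1275846961/3415104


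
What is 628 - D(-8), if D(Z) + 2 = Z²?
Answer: 566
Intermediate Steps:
D(Z) = -2 + Z²
628 - D(-8) = 628 - (-2 + (-8)²) = 628 - (-2 + 64) = 628 - 1*62 = 628 - 62 = 566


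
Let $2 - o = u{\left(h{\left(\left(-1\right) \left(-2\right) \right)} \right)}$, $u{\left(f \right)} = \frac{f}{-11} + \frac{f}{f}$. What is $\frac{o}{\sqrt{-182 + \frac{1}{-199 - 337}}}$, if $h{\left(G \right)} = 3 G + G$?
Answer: $- \frac{38 i \sqrt{13072102}}{1073083} \approx - 0.12803 i$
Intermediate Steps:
$h{\left(G \right)} = 4 G$
$u{\left(f \right)} = 1 - \frac{f}{11}$ ($u{\left(f \right)} = f \left(- \frac{1}{11}\right) + 1 = - \frac{f}{11} + 1 = 1 - \frac{f}{11}$)
$o = \frac{19}{11}$ ($o = 2 - \left(1 - \frac{4 \left(\left(-1\right) \left(-2\right)\right)}{11}\right) = 2 - \left(1 - \frac{4 \cdot 2}{11}\right) = 2 - \left(1 - \frac{8}{11}\right) = 2 - \frac{3}{11} = \frac{19}{11} \approx 1.7273$)
$\frac{o}{\sqrt{-182 + \frac{1}{-199 - 337}}} = \frac{19}{11 \sqrt{-182 + \frac{1}{-199 - 337}}} = \frac{19}{11 \sqrt{-182 + \frac{1}{-536}}} = \frac{19}{11 \sqrt{-182 - \frac{1}{536}}} = \frac{19}{11 \sqrt{- \frac{97553}{536}}} = \frac{19}{11 \frac{i \sqrt{13072102}}{268}} = \frac{19 \left(- \frac{2 i \sqrt{13072102}}{97553}\right)}{11} = - \frac{38 i \sqrt{13072102}}{1073083}$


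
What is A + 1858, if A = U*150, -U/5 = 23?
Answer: -15392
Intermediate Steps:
U = -115 (U = -5*23 = -115)
A = -17250 (A = -115*150 = -17250)
A + 1858 = -17250 + 1858 = -15392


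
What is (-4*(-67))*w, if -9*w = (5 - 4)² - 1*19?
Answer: 536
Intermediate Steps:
w = 2 (w = -((5 - 4)² - 1*19)/9 = -(1² - 19)/9 = -(1 - 19)/9 = -⅑*(-18) = 2)
(-4*(-67))*w = -4*(-67)*2 = 268*2 = 536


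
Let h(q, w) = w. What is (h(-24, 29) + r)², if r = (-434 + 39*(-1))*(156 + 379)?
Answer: 64022156676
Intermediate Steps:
r = -253055 (r = (-434 - 39)*535 = -473*535 = -253055)
(h(-24, 29) + r)² = (29 - 253055)² = (-253026)² = 64022156676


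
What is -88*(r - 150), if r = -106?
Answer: 22528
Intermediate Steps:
-88*(r - 150) = -88*(-106 - 150) = -88*(-256) = 22528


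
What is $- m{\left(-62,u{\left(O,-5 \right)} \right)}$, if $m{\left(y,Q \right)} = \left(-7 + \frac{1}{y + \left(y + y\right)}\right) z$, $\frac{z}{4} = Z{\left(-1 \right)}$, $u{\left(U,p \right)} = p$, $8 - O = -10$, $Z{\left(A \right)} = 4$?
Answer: $\frac{10424}{93} \approx 112.09$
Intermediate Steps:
$O = 18$ ($O = 8 - -10 = 8 + 10 = 18$)
$z = 16$ ($z = 4 \cdot 4 = 16$)
$m{\left(y,Q \right)} = -112 + \frac{16}{3 y}$ ($m{\left(y,Q \right)} = \left(-7 + \frac{1}{y + \left(y + y\right)}\right) 16 = \left(-7 + \frac{1}{y + 2 y}\right) 16 = \left(-7 + \frac{1}{3 y}\right) 16 = -112 + \frac{16}{3 y}$)
$- m{\left(-62,u{\left(O,-5 \right)} \right)} = - (-112 + \frac{16}{3 \left(-62\right)}) = - (-112 + \frac{16}{3} \left(- \frac{1}{62}\right)) = - (-112 - \frac{8}{93}) = \left(-1\right) \left(- \frac{10424}{93}\right) = \frac{10424}{93}$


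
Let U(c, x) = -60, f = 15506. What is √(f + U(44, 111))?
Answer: √15446 ≈ 124.28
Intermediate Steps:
√(f + U(44, 111)) = √(15506 - 60) = √15446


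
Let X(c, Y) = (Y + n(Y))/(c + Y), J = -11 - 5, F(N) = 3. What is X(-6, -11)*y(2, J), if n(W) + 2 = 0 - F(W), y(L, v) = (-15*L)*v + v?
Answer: 7424/17 ≈ 436.71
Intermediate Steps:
J = -16
y(L, v) = v - 15*L*v (y(L, v) = -15*L*v + v = v - 15*L*v)
n(W) = -5 (n(W) = -2 + (0 - 1*3) = -2 + (0 - 3) = -2 - 3 = -5)
X(c, Y) = (-5 + Y)/(Y + c) (X(c, Y) = (Y - 5)/(c + Y) = (-5 + Y)/(Y + c))
X(-6, -11)*y(2, J) = ((-5 - 11)/(-11 - 6))*(-16*(1 - 15*2)) = (-16/(-17))*(-16*(1 - 30)) = (-1/17*(-16))*(-16*(-29)) = (16/17)*464 = 7424/17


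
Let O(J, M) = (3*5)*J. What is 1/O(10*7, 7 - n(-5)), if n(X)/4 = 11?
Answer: 1/1050 ≈ 0.00095238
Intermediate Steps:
n(X) = 44 (n(X) = 4*11 = 44)
O(J, M) = 15*J
1/O(10*7, 7 - n(-5)) = 1/(15*(10*7)) = 1/(15*70) = 1/1050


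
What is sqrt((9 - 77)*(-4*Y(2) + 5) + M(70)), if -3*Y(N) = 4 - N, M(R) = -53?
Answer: I*sqrt(5169)/3 ≈ 23.965*I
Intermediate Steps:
Y(N) = -4/3 + N/3 (Y(N) = -(4 - N)/3 = -4/3 + N/3)
sqrt((9 - 77)*(-4*Y(2) + 5) + M(70)) = sqrt((9 - 77)*(-4*(-4/3 + (1/3)*2) + 5) - 53) = sqrt(-68*(-4*(-4/3 + 2/3) + 5) - 53) = sqrt(-68*(-4*(-2/3) + 5) - 53) = sqrt(-68*(8/3 + 5) - 53) = sqrt(-68*23/3 - 53) = sqrt(-1564/3 - 53) = sqrt(-1723/3) = I*sqrt(5169)/3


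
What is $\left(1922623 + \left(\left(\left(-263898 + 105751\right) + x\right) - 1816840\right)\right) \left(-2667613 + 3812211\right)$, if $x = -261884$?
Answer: $-359687632304$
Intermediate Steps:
$\left(1922623 + \left(\left(\left(-263898 + 105751\right) + x\right) - 1816840\right)\right) \left(-2667613 + 3812211\right) = \left(1922623 + \left(\left(\left(-263898 + 105751\right) - 261884\right) - 1816840\right)\right) \left(-2667613 + 3812211\right) = \left(1922623 - 2236871\right) 1144598 = \left(-314248\right) 1144598 = -359687632304$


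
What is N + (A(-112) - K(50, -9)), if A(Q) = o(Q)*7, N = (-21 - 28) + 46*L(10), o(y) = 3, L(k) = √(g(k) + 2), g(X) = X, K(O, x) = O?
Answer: -78 + 92*√3 ≈ 81.349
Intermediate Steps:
L(k) = √(2 + k) (L(k) = √(k + 2) = √(2 + k))
N = -49 + 92*√3 (N = (-21 - 28) + 46*√(2 + 10) = -49 + 46*√12 = -49 + 46*(2*√3) = -49 + 92*√3 ≈ 110.35)
A(Q) = 21 (A(Q) = 3*7 = 21)
N + (A(-112) - K(50, -9)) = (-49 + 92*√3) + (21 - 1*50) = (-49 + 92*√3) + (21 - 50) = (-49 + 92*√3) - 29 = -78 + 92*√3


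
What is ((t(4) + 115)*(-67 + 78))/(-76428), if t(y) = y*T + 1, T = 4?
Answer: -11/579 ≈ -0.018998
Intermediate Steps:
t(y) = 1 + 4*y (t(y) = y*4 + 1 = 4*y + 1 = 1 + 4*y)
((t(4) + 115)*(-67 + 78))/(-76428) = (((1 + 4*4) + 115)*(-67 + 78))/(-76428) = (((1 + 16) + 115)*11)*(-1/76428) = ((17 + 115)*11)*(-1/76428) = (132*11)*(-1/76428) = 1452*(-1/76428) = -11/579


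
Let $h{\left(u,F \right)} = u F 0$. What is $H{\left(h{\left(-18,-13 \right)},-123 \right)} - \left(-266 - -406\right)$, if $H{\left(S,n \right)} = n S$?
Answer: $-140$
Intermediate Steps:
$h{\left(u,F \right)} = 0$ ($h{\left(u,F \right)} = F u 0 = 0$)
$H{\left(S,n \right)} = S n$
$H{\left(h{\left(-18,-13 \right)},-123 \right)} - \left(-266 - -406\right) = 0 \left(-123\right) - \left(-266 - -406\right) = 0 - \left(-266 + 406\right) = 0 - 140 = -140$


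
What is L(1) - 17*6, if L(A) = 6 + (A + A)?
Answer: -94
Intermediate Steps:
L(A) = 6 + 2*A
L(1) - 17*6 = (6 + 2*1) - 17*6 = (6 + 2) - 102 = 8 - 102 = -94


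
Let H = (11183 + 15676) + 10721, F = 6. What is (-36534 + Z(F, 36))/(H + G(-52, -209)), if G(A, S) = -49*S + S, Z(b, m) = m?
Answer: -18249/23806 ≈ -0.76657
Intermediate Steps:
G(A, S) = -48*S
H = 37580 (H = 26859 + 10721 = 37580)
(-36534 + Z(F, 36))/(H + G(-52, -209)) = (-36534 + 36)/(37580 - 48*(-209)) = -36498/(37580 + 10032) = -36498/47612 = -36498*1/47612 = -18249/23806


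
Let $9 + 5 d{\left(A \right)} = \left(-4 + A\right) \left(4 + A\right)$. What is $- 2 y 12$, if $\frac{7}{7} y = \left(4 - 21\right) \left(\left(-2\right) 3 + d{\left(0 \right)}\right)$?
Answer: $-4488$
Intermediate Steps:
$d{\left(A \right)} = - \frac{9}{5} + \frac{\left(-4 + A\right) \left(4 + A\right)}{5}$
$y = 187$ ($y = \left(4 - 21\right) \left(\left(-2\right) 3 - \left(5 - \frac{0^{2}}{5}\right)\right) = - 17 \left(-6 + \left(-5 + \frac{1}{5} \cdot 0\right)\right) = - 17 \left(-6 + \left(-5 + 0\right)\right) = - 17 \left(-6 - 5\right) = \left(-17\right) \left(-11\right) = 187$)
$- 2 y 12 = \left(-2\right) 187 \cdot 12 = \left(-374\right) 12 = -4488$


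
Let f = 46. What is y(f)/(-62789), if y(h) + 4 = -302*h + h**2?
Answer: 11780/62789 ≈ 0.18761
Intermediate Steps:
y(h) = -4 + h**2 - 302*h (y(h) = -4 + (-302*h + h**2) = -4 + (h**2 - 302*h) = -4 + h**2 - 302*h)
y(f)/(-62789) = (-4 + 46**2 - 302*46)/(-62789) = (-4 + 2116 - 13892)*(-1/62789) = -11780*(-1/62789) = 11780/62789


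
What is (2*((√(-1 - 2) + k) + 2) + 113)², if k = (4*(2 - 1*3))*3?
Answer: 8637 + 372*I*√3 ≈ 8637.0 + 644.32*I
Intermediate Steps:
k = -12 (k = (4*(2 - 3))*3 = (4*(-1))*3 = -4*3 = -12)
(2*((√(-1 - 2) + k) + 2) + 113)² = (2*((√(-1 - 2) - 12) + 2) + 113)² = (2*((√(-3) - 12) + 2) + 113)² = (2*((I*√3 - 12) + 2) + 113)² = (2*((-12 + I*√3) + 2) + 113)² = (2*(-10 + I*√3) + 113)² = ((-20 + 2*I*√3) + 113)² = (93 + 2*I*√3)²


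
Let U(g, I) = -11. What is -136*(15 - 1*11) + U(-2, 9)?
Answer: -555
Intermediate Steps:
-136*(15 - 1*11) + U(-2, 9) = -136*(15 - 1*11) - 11 = -136*(15 - 11) - 11 = -136*4 - 11 = -544 - 11 = -555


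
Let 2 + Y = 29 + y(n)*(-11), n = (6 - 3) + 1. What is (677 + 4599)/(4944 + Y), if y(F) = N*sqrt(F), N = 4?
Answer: 5276/4883 ≈ 1.0805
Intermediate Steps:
n = 4 (n = 3 + 1 = 4)
y(F) = 4*sqrt(F)
Y = -61 (Y = -2 + (29 + (4*sqrt(4))*(-11)) = -2 + (29 + (4*2)*(-11)) = -2 + (29 + 8*(-11)) = -2 + (29 - 88) = -2 - 59 = -61)
(677 + 4599)/(4944 + Y) = (677 + 4599)/(4944 - 61) = 5276/4883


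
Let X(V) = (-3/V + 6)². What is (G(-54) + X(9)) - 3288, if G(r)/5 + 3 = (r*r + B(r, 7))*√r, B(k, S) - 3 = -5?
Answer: -29438/9 + 43710*I*√6 ≈ -3270.9 + 1.0707e+5*I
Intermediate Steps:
B(k, S) = -2 (B(k, S) = 3 - 5 = -2)
G(r) = -15 + 5*√r*(-2 + r²) (G(r) = -15 + 5*((r*r - 2)*√r) = -15 + 5*((r² - 2)*√r) = -15 + 5*((-2 + r²)*√r) = -15 + 5*(√r*(-2 + r²)) = -15 + 5*√r*(-2 + r²))
X(V) = (6 - 3/V)²
(G(-54) + X(9)) - 3288 = ((-15 - 30*I*√6 + 5*(-54)^(5/2)) + 9*(-1 + 2*9)²/9²) - 3288 = ((-15 - 30*I*√6 + 5*(8748*I*√6)) + 9*(1/81)*(-1 + 18)²) - 3288 = ((-15 - 30*I*√6 + 43740*I*√6) + 9*(1/81)*17²) - 3288 = ((-15 + 43710*I*√6) + 9*(1/81)*289) - 3288 = ((-15 + 43710*I*√6) + 289/9) - 3288 = (154/9 + 43710*I*√6) - 3288 = -29438/9 + 43710*I*√6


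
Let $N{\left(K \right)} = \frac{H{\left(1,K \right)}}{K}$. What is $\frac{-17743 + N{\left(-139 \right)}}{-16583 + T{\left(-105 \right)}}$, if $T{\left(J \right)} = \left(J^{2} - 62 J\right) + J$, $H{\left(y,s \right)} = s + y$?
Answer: $- \frac{2466139}{117733} \approx -20.947$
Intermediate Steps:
$T{\left(J \right)} = J^{2} - 61 J$
$N{\left(K \right)} = \frac{1 + K}{K}$ ($N{\left(K \right)} = \frac{K + 1}{K} = \frac{1 + K}{K}$)
$\frac{-17743 + N{\left(-139 \right)}}{-16583 + T{\left(-105 \right)}} = \frac{-17743 + \frac{1 - 139}{-139}}{-16583 - 105 \left(-61 - 105\right)} = \frac{-17743 - - \frac{138}{139}}{-16583 - -17430} = \frac{-17743 + \frac{138}{139}}{-16583 + 17430} = - \frac{2466139}{139 \cdot 847} = \left(- \frac{2466139}{139}\right) \frac{1}{847} = - \frac{2466139}{117733}$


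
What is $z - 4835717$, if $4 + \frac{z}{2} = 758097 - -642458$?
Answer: $-2034615$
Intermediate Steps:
$z = 2801102$ ($z = -8 + 2 \left(758097 - -642458\right) = -8 + 2 \left(758097 + 642458\right) = -8 + 2 \cdot 1400555 = -8 + 2801110 = 2801102$)
$z - 4835717 = 2801102 - 4835717 = -2034615$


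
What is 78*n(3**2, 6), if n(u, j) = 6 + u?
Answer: 1170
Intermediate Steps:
78*n(3**2, 6) = 78*(6 + 3**2) = 78*(6 + 9) = 78*15 = 1170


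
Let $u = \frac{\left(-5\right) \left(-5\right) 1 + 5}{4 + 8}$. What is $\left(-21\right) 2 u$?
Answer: $-105$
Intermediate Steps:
$u = \frac{5}{2}$ ($u = \frac{25 \cdot 1 + 5}{12} = \left(25 + 5\right) \frac{1}{12} = 30 \cdot \frac{1}{12} = \frac{5}{2} \approx 2.5$)
$\left(-21\right) 2 u = \left(-21\right) 2 \cdot \frac{5}{2} = \left(-42\right) \frac{5}{2} = -105$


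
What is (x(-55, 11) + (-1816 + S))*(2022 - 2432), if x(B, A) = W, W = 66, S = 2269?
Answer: -212790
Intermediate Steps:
x(B, A) = 66
(x(-55, 11) + (-1816 + S))*(2022 - 2432) = (66 + (-1816 + 2269))*(2022 - 2432) = (66 + 453)*(-410) = 519*(-410) = -212790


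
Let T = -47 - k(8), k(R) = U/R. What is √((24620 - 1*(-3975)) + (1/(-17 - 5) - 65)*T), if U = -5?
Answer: √61199831/44 ≈ 177.80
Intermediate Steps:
k(R) = -5/R
T = -371/8 (T = -47 - (-5)/8 = -47 - 1*(-5/8) = -47 + 5/8 = -371/8 ≈ -46.375)
√((24620 - 1*(-3975)) + (1/(-17 - 5) - 65)*T) = √((24620 - 1*(-3975)) + (1/(-17 - 5) - 65)*(-371/8)) = √((24620 + 3975) + (1/(-22) - 65)*(-371/8)) = √(28595 + (-1/22 - 65)*(-371/8)) = √(28595 - 1431/22*(-371/8)) = √(28595 + 530901/176) = √(5563621/176) = √61199831/44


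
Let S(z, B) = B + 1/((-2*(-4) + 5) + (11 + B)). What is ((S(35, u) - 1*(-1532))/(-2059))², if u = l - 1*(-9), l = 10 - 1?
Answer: 4238140201/7478444484 ≈ 0.56671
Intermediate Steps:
l = 9
u = 18 (u = 9 - 1*(-9) = 9 + 9 = 18)
S(z, B) = B + 1/(24 + B) (S(z, B) = B + 1/((8 + 5) + (11 + B)) = B + 1/(13 + (11 + B)) = B + 1/(24 + B))
((S(35, u) - 1*(-1532))/(-2059))² = (((1 + 18² + 24*18)/(24 + 18) - 1*(-1532))/(-2059))² = (((1 + 324 + 432)/42 + 1532)*(-1/2059))² = (((1/42)*757 + 1532)*(-1/2059))² = ((757/42 + 1532)*(-1/2059))² = ((65101/42)*(-1/2059))² = (-65101/86478)² = 4238140201/7478444484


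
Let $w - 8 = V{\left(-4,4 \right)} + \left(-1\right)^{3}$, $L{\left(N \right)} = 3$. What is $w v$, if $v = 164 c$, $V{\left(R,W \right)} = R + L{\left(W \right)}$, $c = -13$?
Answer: $-12792$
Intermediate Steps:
$V{\left(R,W \right)} = 3 + R$ ($V{\left(R,W \right)} = R + 3 = 3 + R$)
$w = 6$ ($w = 8 + \left(\left(3 - 4\right) + \left(-1\right)^{3}\right) = 8 - 2 = 6$)
$v = -2132$ ($v = 164 \left(-13\right) = -2132$)
$w v = 6 \left(-2132\right) = -12792$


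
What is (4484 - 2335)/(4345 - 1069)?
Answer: 307/468 ≈ 0.65598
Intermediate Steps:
(4484 - 2335)/(4345 - 1069) = 2149/3276 = 2149*(1/3276) = 307/468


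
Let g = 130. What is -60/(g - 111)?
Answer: -60/19 ≈ -3.1579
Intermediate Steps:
-60/(g - 111) = -60/(130 - 111) = -60/19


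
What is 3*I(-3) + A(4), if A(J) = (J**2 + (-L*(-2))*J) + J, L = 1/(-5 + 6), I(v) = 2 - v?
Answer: 43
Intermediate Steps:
L = 1 (L = 1/1 = 1)
A(J) = J**2 + 3*J (A(J) = (J**2 + (-1*1*(-2))*J) + J = (J**2 + (-1*(-2))*J) + J = (J**2 + 2*J) + J = J**2 + 3*J)
3*I(-3) + A(4) = 3*(2 - 1*(-3)) + 4*(3 + 4) = 3*(2 + 3) + 4*7 = 3*5 + 28 = 15 + 28 = 43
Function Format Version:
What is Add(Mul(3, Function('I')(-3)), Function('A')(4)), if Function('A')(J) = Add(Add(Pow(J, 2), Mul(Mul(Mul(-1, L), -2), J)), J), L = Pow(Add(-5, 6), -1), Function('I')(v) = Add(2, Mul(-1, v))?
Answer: 43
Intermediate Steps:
L = 1 (L = Pow(1, -1) = 1)
Function('A')(J) = Add(Pow(J, 2), Mul(3, J)) (Function('A')(J) = Add(Add(Pow(J, 2), Mul(Mul(Mul(-1, 1), -2), J)), J) = Add(Add(Pow(J, 2), Mul(Mul(-1, -2), J)), J) = Add(Add(Pow(J, 2), Mul(2, J)), J) = Add(Pow(J, 2), Mul(3, J)))
Add(Mul(3, Function('I')(-3)), Function('A')(4)) = Add(Mul(3, Add(2, Mul(-1, -3))), Mul(4, Add(3, 4))) = Add(Mul(3, Add(2, 3)), Mul(4, 7)) = Add(Mul(3, 5), 28) = Add(15, 28) = 43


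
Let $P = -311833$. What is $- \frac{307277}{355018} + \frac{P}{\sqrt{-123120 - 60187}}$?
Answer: $- \frac{307277}{355018} + \frac{311833 i \sqrt{183307}}{183307} \approx -0.86553 + 728.34 i$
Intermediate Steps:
$- \frac{307277}{355018} + \frac{P}{\sqrt{-123120 - 60187}} = - \frac{307277}{355018} - \frac{311833}{\sqrt{-123120 - 60187}} = \left(-307277\right) \frac{1}{355018} - \frac{311833}{\sqrt{-183307}} = - \frac{307277}{355018} - \frac{311833}{i \sqrt{183307}} = - \frac{307277}{355018} - 311833 \left(- \frac{i \sqrt{183307}}{183307}\right) = - \frac{307277}{355018} + \frac{311833 i \sqrt{183307}}{183307}$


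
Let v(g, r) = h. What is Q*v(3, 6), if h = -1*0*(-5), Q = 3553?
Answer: 0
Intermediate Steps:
h = 0 (h = 0*(-5) = 0)
v(g, r) = 0
Q*v(3, 6) = 3553*0 = 0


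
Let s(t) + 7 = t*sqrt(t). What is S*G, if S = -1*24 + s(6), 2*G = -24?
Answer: 372 - 72*sqrt(6) ≈ 195.64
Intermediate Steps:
G = -12 (G = (1/2)*(-24) = -12)
s(t) = -7 + t**(3/2) (s(t) = -7 + t*sqrt(t) = -7 + t**(3/2))
S = -31 + 6*sqrt(6) (S = -1*24 + (-7 + 6**(3/2)) = -24 + (-7 + 6*sqrt(6)) = -31 + 6*sqrt(6) ≈ -16.303)
S*G = (-31 + 6*sqrt(6))*(-12) = 372 - 72*sqrt(6)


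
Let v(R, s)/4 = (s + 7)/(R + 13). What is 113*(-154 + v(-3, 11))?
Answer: -82942/5 ≈ -16588.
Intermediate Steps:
v(R, s) = 4*(7 + s)/(13 + R) (v(R, s) = 4*((s + 7)/(R + 13)) = 4*((7 + s)/(13 + R)) = 4*(7 + s)/(13 + R))
113*(-154 + v(-3, 11)) = 113*(-154 + 4*(7 + 11)/(13 - 3)) = 113*(-154 + 4*18/10) = 113*(-154 + 4*(1/10)*18) = 113*(-154 + 36/5) = 113*(-734/5) = -82942/5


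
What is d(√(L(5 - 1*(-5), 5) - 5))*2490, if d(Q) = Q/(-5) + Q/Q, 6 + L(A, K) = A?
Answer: 2490 - 498*I ≈ 2490.0 - 498.0*I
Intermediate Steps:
L(A, K) = -6 + A
d(Q) = 1 - Q/5 (d(Q) = Q*(-⅕) + 1 = -Q/5 + 1 = 1 - Q/5)
d(√(L(5 - 1*(-5), 5) - 5))*2490 = (1 - √((-6 + (5 - 1*(-5))) - 5)/5)*2490 = (1 - √((-6 + (5 + 5)) - 5)/5)*2490 = (1 - √((-6 + 10) - 5)/5)*2490 = (1 - √(4 - 5)/5)*2490 = (1 - I/5)*2490 = 2490 - 498*I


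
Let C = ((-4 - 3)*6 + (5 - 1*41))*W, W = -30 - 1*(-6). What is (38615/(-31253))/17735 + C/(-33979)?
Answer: -207781839769/3766721351789 ≈ -0.055163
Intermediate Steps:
W = -24 (W = -30 + 6 = -24)
C = 1872 (C = ((-4 - 3)*6 + (5 - 1*41))*(-24) = (-7*6 + (5 - 41))*(-24) = (-42 - 36)*(-24) = -78*(-24) = 1872)
(38615/(-31253))/17735 + C/(-33979) = (38615/(-31253))/17735 + 1872/(-33979) = (38615*(-1/31253))*(1/17735) + 1872*(-1/33979) = -38615/31253*1/17735 - 1872/33979 = -7723/110854391 - 1872/33979 = -207781839769/3766721351789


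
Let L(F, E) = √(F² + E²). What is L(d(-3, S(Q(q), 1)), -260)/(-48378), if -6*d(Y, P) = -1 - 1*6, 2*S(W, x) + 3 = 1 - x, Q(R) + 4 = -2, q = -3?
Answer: -√2433649/290268 ≈ -0.0053744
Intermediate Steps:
Q(R) = -6 (Q(R) = -4 - 2 = -6)
S(W, x) = -1 - x/2 (S(W, x) = -3/2 + (1 - x)/2 = -3/2 + (½ - x/2) = -1 - x/2)
d(Y, P) = 7/6 (d(Y, P) = -(-1 - 1*6)/6 = -(-1 - 6)/6 = -⅙*(-7) = 7/6)
L(F, E) = √(E² + F²)
L(d(-3, S(Q(q), 1)), -260)/(-48378) = √((-260)² + (7/6)²)/(-48378) = √(67600 + 49/36)*(-1/48378) = √(2433649/36)*(-1/48378) = (√2433649/6)*(-1/48378) = -√2433649/290268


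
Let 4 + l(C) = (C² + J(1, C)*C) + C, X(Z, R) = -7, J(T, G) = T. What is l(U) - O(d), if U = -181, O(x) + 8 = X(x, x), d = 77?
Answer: 32410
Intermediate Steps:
O(x) = -15 (O(x) = -8 - 7 = -15)
l(C) = -4 + C² + 2*C (l(C) = -4 + ((C² + 1*C) + C) = -4 + ((C² + C) + C) = -4 + ((C + C²) + C) = -4 + (C² + 2*C) = -4 + C² + 2*C)
l(U) - O(d) = (-4 + (-181)² + 2*(-181)) - 1*(-15) = (-4 + 32761 - 362) + 15 = 32395 + 15 = 32410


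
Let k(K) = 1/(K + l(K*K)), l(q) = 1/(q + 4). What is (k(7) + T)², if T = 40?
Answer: 222994489/138384 ≈ 1611.4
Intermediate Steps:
l(q) = 1/(4 + q)
k(K) = 1/(K + 1/(4 + K²)) (k(K) = 1/(K + 1/(4 + K*K)) = 1/(K + 1/(4 + K²)))
(k(7) + T)² = ((4 + 7²)/(1 + 7*(4 + 7²)) + 40)² = ((4 + 49)/(1 + 7*(4 + 49)) + 40)² = (53/(1 + 7*53) + 40)² = (53/(1 + 371) + 40)² = (53/372 + 40)² = (14933/372)² = 222994489/138384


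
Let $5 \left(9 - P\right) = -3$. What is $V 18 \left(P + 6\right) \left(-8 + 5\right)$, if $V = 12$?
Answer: $- \frac{50544}{5} \approx -10109.0$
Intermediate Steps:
$P = \frac{48}{5}$ ($P = 9 - - \frac{3}{5} = 9 + \frac{3}{5} = \frac{48}{5} \approx 9.6$)
$V 18 \left(P + 6\right) \left(-8 + 5\right) = 12 \cdot 18 \left(\frac{48}{5} + 6\right) \left(-8 + 5\right) = 216 \cdot \frac{78}{5} \left(-3\right) = 216 \left(- \frac{234}{5}\right) = - \frac{50544}{5}$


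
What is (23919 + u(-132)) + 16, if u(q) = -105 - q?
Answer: 23962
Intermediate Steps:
(23919 + u(-132)) + 16 = (23919 + (-105 - 1*(-132))) + 16 = (23919 + (-105 + 132)) + 16 = (23919 + 27) + 16 = 23946 + 16 = 23962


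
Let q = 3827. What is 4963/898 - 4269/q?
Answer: 15159839/3436646 ≈ 4.4112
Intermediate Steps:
4963/898 - 4269/q = 4963/898 - 4269/3827 = 15159839/3436646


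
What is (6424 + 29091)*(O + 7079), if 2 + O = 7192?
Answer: 506763535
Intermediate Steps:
O = 7190 (O = -2 + 7192 = 7190)
(6424 + 29091)*(O + 7079) = (6424 + 29091)*(7190 + 7079) = 35515*14269 = 506763535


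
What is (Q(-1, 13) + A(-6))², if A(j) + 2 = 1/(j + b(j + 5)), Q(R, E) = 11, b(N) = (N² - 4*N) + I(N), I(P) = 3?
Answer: 361/4 ≈ 90.250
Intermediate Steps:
b(N) = 3 + N² - 4*N (b(N) = (N² - 4*N) + 3 = 3 + N² - 4*N)
A(j) = -2 + 1/(-17 + (5 + j)² - 3*j) (A(j) = -2 + 1/(j + (3 + (j + 5)² - 4*(j + 5))) = -2 + 1/(j + (3 + (5 + j)² - 4*(5 + j))) = -2 + 1/(j + (3 + (5 + j)² + (-20 - 4*j))) = -2 + 1/(j + (-17 + (5 + j)² - 4*j)) = -2 + 1/(-17 + (5 + j)² - 3*j))
(Q(-1, 13) + A(-6))² = (11 + (-15 - 14*(-6) - 2*(-6)²)/(8 + (-6)² + 7*(-6)))² = (11 + (-15 + 84 - 2*36)/(8 + 36 - 42))² = (11 + (-15 + 84 - 72)/2)² = (11 + (½)*(-3))² = (11 - 3/2)² = (19/2)² = 361/4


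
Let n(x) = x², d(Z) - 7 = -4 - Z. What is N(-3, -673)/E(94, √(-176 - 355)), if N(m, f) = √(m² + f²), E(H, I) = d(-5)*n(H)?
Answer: √452938/70688 ≈ 0.0095208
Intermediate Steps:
d(Z) = 3 - Z (d(Z) = 7 + (-4 - Z) = 3 - Z)
E(H, I) = 8*H² (E(H, I) = (3 - 1*(-5))*H² = (3 + 5)*H² = 8*H²)
N(m, f) = √(f² + m²)
N(-3, -673)/E(94, √(-176 - 355)) = √((-673)² + (-3)²)/((8*94²)) = √(452929 + 9)/((8*8836)) = √452938/70688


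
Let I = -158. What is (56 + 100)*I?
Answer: -24648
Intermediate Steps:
(56 + 100)*I = (56 + 100)*(-158) = 156*(-158) = -24648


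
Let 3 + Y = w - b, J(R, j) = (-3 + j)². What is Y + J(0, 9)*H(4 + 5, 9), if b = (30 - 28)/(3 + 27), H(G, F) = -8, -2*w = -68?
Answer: -3856/15 ≈ -257.07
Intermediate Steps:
w = 34 (w = -½*(-68) = 34)
b = 1/15 (b = 2/30 = 2*(1/30) = 1/15 ≈ 0.066667)
Y = 464/15 (Y = -3 + (34 - 1*1/15) = -3 + (34 - 1/15) = -3 + 509/15 = 464/15 ≈ 30.933)
Y + J(0, 9)*H(4 + 5, 9) = 464/15 + (-3 + 9)²*(-8) = 464/15 + 6²*(-8) = 464/15 + 36*(-8) = 464/15 - 288 = -3856/15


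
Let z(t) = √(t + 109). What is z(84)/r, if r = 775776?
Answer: √193/775776 ≈ 1.7908e-5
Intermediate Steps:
z(t) = √(109 + t)
z(84)/r = √(109 + 84)/775776 = √193*(1/775776) = √193/775776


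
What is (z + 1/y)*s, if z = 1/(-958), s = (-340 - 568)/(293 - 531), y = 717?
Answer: 54707/40869717 ≈ 0.0013386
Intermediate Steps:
s = 454/119 (s = -908/(-238) = -908*(-1/238) = 454/119 ≈ 3.8151)
z = -1/958 ≈ -0.0010438
(z + 1/y)*s = (-1/958 + 1/717)*(454/119) = (241/686886)*(454/119) = 54707/40869717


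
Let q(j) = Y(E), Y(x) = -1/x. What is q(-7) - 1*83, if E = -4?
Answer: -331/4 ≈ -82.750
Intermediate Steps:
q(j) = ¼ (q(j) = -1/(-4) = -1*(-¼) = ¼)
q(-7) - 1*83 = ¼ - 1*83 = ¼ - 83 = -331/4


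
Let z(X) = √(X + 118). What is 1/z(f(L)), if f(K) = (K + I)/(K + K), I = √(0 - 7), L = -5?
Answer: √10/√(1185 - I*√7) ≈ 0.091863 + 0.00010255*I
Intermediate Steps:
I = I*√7 (I = √(-7) = I*√7 ≈ 2.6458*I)
f(K) = (K + I*√7)/(2*K) (f(K) = (K + I*√7)/(K + K) = (K + I*√7)/((2*K)) = (K + I*√7)*(1/(2*K)) = (K + I*√7)/(2*K))
z(X) = √(118 + X)
1/z(f(L)) = 1/(√(118 + (½)*(-5 + I*√7)/(-5))) = 1/(√(118 + (½)*(-⅕)*(-5 + I*√7))) = 1/(√(118 + (½ - I*√7/10))) = 1/(√(237/2 - I*√7/10)) = (237/2 - I*√7/10)^(-½)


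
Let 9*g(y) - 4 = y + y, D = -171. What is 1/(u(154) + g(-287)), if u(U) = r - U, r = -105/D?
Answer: -57/12353 ≈ -0.0046143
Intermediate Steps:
r = 35/57 (r = -105/(-171) = -105*(-1/171) = 35/57 ≈ 0.61403)
u(U) = 35/57 - U
g(y) = 4/9 + 2*y/9 (g(y) = 4/9 + (y + y)/9 = 4/9 + (2*y)/9 = 4/9 + 2*y/9)
1/(u(154) + g(-287)) = 1/((35/57 - 1*154) + (4/9 + (2/9)*(-287))) = 1/((35/57 - 154) + (4/9 - 574/9)) = 1/(-8743/57 - 190/3) = 1/(-12353/57) = -57/12353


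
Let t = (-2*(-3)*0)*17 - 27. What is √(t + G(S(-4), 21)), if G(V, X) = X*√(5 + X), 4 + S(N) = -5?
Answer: √(-27 + 21*√26) ≈ 8.9487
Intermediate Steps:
S(N) = -9 (S(N) = -4 - 5 = -9)
t = -27 (t = (6*0)*17 - 27 = 0*17 - 27 = 0 - 27 = -27)
√(t + G(S(-4), 21)) = √(-27 + 21*√(5 + 21)) = √(-27 + 21*√26)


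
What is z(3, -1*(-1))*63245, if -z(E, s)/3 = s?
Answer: -189735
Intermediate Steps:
z(E, s) = -3*s
z(3, -1*(-1))*63245 = -(-3)*(-1)*63245 = -3*1*63245 = -3*63245 = -189735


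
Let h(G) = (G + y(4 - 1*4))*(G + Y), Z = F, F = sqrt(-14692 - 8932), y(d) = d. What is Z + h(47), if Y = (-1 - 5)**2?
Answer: 3901 + 2*I*sqrt(5906) ≈ 3901.0 + 153.7*I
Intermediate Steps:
F = 2*I*sqrt(5906) (F = sqrt(-23624) = 2*I*sqrt(5906) ≈ 153.7*I)
Z = 2*I*sqrt(5906) ≈ 153.7*I
Y = 36 (Y = (-6)**2 = 36)
h(G) = G*(36 + G) (h(G) = (G + (4 - 1*4))*(G + 36) = (G + (4 - 4))*(36 + G) = (G + 0)*(36 + G) = G*(36 + G))
Z + h(47) = 2*I*sqrt(5906) + 47*(36 + 47) = 2*I*sqrt(5906) + 47*83 = 2*I*sqrt(5906) + 3901 = 3901 + 2*I*sqrt(5906)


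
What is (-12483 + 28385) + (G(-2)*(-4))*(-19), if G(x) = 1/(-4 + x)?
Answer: 47668/3 ≈ 15889.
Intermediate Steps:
(-12483 + 28385) + (G(-2)*(-4))*(-19) = (-12483 + 28385) + (-4/(-4 - 2))*(-19) = 15902 + (-4/(-6))*(-19) = 15902 - ⅙*(-4)*(-19) = 15902 + (⅔)*(-19) = 15902 - 38/3 = 47668/3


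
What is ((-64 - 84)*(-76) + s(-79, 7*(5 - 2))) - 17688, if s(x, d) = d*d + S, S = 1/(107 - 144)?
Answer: -221964/37 ≈ -5999.0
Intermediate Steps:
S = -1/37 (S = 1/(-37) = -1/37 ≈ -0.027027)
s(x, d) = -1/37 + d² (s(x, d) = d*d - 1/37 = d² - 1/37 = -1/37 + d²)
((-64 - 84)*(-76) + s(-79, 7*(5 - 2))) - 17688 = ((-64 - 84)*(-76) + (-1/37 + (7*(5 - 2))²)) - 17688 = (-148*(-76) + (-1/37 + (7*3)²)) - 17688 = (11248 + (-1/37 + 21²)) - 17688 = (11248 + (-1/37 + 441)) - 17688 = (11248 + 16316/37) - 17688 = 432492/37 - 17688 = -221964/37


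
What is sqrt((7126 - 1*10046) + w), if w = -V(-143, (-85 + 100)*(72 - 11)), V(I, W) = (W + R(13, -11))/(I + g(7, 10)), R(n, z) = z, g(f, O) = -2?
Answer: 36*I*sqrt(47270)/145 ≈ 53.979*I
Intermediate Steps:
V(I, W) = (-11 + W)/(-2 + I) (V(I, W) = (W - 11)/(I - 2) = (-11 + W)/(-2 + I))
w = 904/145 (w = -(-11 + (-85 + 100)*(72 - 11))/(-2 - 143) = -(-11 + 15*61)/(-145) = -(-1)*(-11 + 915)/145 = -(-1)*904/145 = -1*(-904/145) = 904/145 ≈ 6.2345)
sqrt((7126 - 1*10046) + w) = sqrt((7126 - 1*10046) + 904/145) = sqrt((7126 - 10046) + 904/145) = sqrt(-2920 + 904/145) = sqrt(-422496/145) = 36*I*sqrt(47270)/145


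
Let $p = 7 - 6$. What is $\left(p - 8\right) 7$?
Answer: $-49$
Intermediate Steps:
$p = 1$ ($p = 7 - 6 = 1$)
$\left(p - 8\right) 7 = \left(1 - 8\right) 7 = \left(-7\right) 7 = -49$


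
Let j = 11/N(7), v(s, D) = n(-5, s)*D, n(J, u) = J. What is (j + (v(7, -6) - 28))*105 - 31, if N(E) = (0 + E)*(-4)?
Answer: 551/4 ≈ 137.75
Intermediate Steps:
N(E) = -4*E (N(E) = E*(-4) = -4*E)
v(s, D) = -5*D
j = -11/28 (j = 11/((-4*7)) = 11/(-28) = 11*(-1/28) = -11/28 ≈ -0.39286)
(j + (v(7, -6) - 28))*105 - 31 = (-11/28 + (-5*(-6) - 28))*105 - 31 = (-11/28 + (30 - 28))*105 - 31 = (-11/28 + 2)*105 - 31 = (45/28)*105 - 31 = 675/4 - 31 = 551/4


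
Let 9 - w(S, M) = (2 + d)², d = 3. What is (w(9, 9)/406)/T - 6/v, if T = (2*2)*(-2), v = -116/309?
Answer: 6491/406 ≈ 15.988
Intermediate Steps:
v = -116/309 (v = -116*1/309 = -116/309 ≈ -0.37540)
T = -8 (T = 4*(-2) = -8)
w(S, M) = -16 (w(S, M) = 9 - (2 + 3)² = 9 - 1*5² = 9 - 1*25 = 9 - 25 = -16)
(w(9, 9)/406)/T - 6/v = -16/406/(-8) - 6/(-116/309) = -16*1/406*(-⅛) - 6*(-309/116) = -8/203*(-⅛) + 927/58 = 1/203 + 927/58 = 6491/406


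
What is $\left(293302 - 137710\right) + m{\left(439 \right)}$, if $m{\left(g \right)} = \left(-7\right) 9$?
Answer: $155529$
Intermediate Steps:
$m{\left(g \right)} = -63$
$\left(293302 - 137710\right) + m{\left(439 \right)} = \left(293302 - 137710\right) - 63 = 155592 - 63 = 155529$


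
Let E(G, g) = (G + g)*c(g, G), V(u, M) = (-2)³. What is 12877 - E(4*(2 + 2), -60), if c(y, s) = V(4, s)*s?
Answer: 7245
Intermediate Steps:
V(u, M) = -8
c(y, s) = -8*s
E(G, g) = -8*G*(G + g) (E(G, g) = (G + g)*(-8*G) = -8*G*(G + g))
12877 - E(4*(2 + 2), -60) = 12877 - (-8)*4*(2 + 2)*(4*(2 + 2) - 60) = 12877 - (-8)*4*4*(4*4 - 60) = 12877 - (-8)*16*(16 - 60) = 12877 - (-8)*16*(-44) = 12877 - 1*5632 = 12877 - 5632 = 7245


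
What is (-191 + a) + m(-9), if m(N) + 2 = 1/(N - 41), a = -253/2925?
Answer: -1129673/5850 ≈ -193.11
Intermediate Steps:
a = -253/2925 (a = -253*1/2925 = -253/2925 ≈ -0.086496)
m(N) = -2 + 1/(-41 + N) (m(N) = -2 + 1/(N - 41) = -2 + 1/(-41 + N))
(-191 + a) + m(-9) = (-191 - 253/2925) + (83 - 2*(-9))/(-41 - 9) = -558928/2925 + (83 + 18)/(-50) = -558928/2925 - 1/50*101 = -558928/2925 - 101/50 = -1129673/5850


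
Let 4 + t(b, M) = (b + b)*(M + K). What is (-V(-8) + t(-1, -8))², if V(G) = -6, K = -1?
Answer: 400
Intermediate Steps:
t(b, M) = -4 + 2*b*(-1 + M) (t(b, M) = -4 + (b + b)*(M - 1) = -4 + (2*b)*(-1 + M) = -4 + 2*b*(-1 + M))
(-V(-8) + t(-1, -8))² = (-1*(-6) + (-4 - 2*(-1) + 2*(-8)*(-1)))² = (6 + (-4 + 2 + 16))² = (6 + 14)² = 20² = 400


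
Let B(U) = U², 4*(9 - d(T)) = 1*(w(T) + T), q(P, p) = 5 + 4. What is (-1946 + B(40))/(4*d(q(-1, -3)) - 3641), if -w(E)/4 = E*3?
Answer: 173/1753 ≈ 0.098688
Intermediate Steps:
q(P, p) = 9
w(E) = -12*E (w(E) = -4*E*3 = -12*E)
d(T) = 9 + 11*T/4 (d(T) = 9 - (-12*T + T)/4 = 9 - (-11*T)/4 = 9 - (-11)*T/4 = 9 + 11*T/4)
(-1946 + B(40))/(4*d(q(-1, -3)) - 3641) = (-1946 + 40²)/(4*(9 + (11/4)*9) - 3641) = (-1946 + 1600)/(4*(9 + 99/4) - 3641) = -346/(4*(135/4) - 3641) = -346/(135 - 3641) = -346/(-3506) = -346*(-1/3506) = 173/1753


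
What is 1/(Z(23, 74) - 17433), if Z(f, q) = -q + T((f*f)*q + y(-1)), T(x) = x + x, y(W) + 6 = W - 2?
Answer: 1/60767 ≈ 1.6456e-5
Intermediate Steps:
y(W) = -8 + W (y(W) = -6 + (W - 2) = -6 + (-2 + W) = -8 + W)
T(x) = 2*x
Z(f, q) = -18 - q + 2*q*f² (Z(f, q) = -q + 2*((f*f)*q + (-8 - 1)) = -q + 2*(f²*q - 9) = -q + 2*(q*f² - 9) = -q + 2*(-9 + q*f²) = -q + (-18 + 2*q*f²) = -18 - q + 2*q*f²)
1/(Z(23, 74) - 17433) = 1/((-18 - 1*74 + 2*74*23²) - 17433) = 1/((-18 - 74 + 2*74*529) - 17433) = 1/((-18 - 74 + 78292) - 17433) = 1/(78200 - 17433) = 1/60767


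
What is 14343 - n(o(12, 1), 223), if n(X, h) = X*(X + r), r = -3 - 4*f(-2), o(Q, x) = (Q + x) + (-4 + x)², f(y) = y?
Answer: 13749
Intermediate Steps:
o(Q, x) = Q + x + (-4 + x)²
r = 5 (r = -3 - 4*(-2) = -3 + 8 = 5)
n(X, h) = X*(5 + X) (n(X, h) = X*(X + 5) = X*(5 + X))
14343 - n(o(12, 1), 223) = 14343 - (12 + 1 + (-4 + 1)²)*(5 + (12 + 1 + (-4 + 1)²)) = 14343 - (12 + 1 + (-3)²)*(5 + (12 + 1 + (-3)²)) = 14343 - (12 + 1 + 9)*(5 + (12 + 1 + 9)) = 14343 - 22*(5 + 22) = 14343 - 22*27 = 14343 - 1*594 = 14343 - 594 = 13749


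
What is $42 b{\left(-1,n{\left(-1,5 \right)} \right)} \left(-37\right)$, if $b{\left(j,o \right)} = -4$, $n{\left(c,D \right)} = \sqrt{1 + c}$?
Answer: $6216$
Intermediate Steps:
$42 b{\left(-1,n{\left(-1,5 \right)} \right)} \left(-37\right) = 42 \left(-4\right) \left(-37\right) = \left(-168\right) \left(-37\right) = 6216$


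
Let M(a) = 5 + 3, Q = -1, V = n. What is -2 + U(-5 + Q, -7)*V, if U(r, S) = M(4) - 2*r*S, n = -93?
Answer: 7066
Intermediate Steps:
V = -93
M(a) = 8
U(r, S) = 8 - 2*S*r (U(r, S) = 8 - 2*r*S = 8 - 2*S*r)
-2 + U(-5 + Q, -7)*V = -2 + (8 - 2*(-7)*(-5 - 1))*(-93) = -2 + (8 - 2*(-7)*(-6))*(-93) = -2 + (8 - 84)*(-93) = -2 - 76*(-93) = -2 + 7068 = 7066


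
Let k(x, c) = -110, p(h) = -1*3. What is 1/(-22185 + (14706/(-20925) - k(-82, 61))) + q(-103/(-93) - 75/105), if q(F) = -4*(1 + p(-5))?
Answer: 410605747/51326009 ≈ 8.0000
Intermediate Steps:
p(h) = -3
q(F) = 8 (q(F) = -4*(1 - 3) = -4*(-2) = 8)
1/(-22185 + (14706/(-20925) - k(-82, 61))) + q(-103/(-93) - 75/105) = 1/(-22185 + (14706/(-20925) - 1*(-110))) + 8 = 1/(-22185 + (14706*(-1/20925) + 110)) + 8 = 1/(-22185 + (-1634/2325 + 110)) + 8 = 1/(-22185 + 254116/2325) + 8 = 1/(-51326009/2325) + 8 = -2325/51326009 + 8 = 410605747/51326009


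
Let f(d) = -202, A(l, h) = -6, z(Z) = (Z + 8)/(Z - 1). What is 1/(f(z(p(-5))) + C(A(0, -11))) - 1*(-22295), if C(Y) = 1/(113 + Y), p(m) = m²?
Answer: 481861728/21613 ≈ 22295.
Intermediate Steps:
z(Z) = (8 + Z)/(-1 + Z)
1/(f(z(p(-5))) + C(A(0, -11))) - 1*(-22295) = 1/(-202 + 1/(113 - 6)) - 1*(-22295) = 1/(-202 + 1/107) + 22295 = 1/(-21613/107) + 22295 = -107/21613 + 22295 = 481861728/21613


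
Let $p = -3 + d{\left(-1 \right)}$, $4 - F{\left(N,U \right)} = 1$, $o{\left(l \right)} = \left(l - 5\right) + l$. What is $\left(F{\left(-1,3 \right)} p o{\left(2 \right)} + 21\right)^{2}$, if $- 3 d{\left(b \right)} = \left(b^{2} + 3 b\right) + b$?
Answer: $729$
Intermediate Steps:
$o{\left(l \right)} = -5 + 2 l$ ($o{\left(l \right)} = \left(-5 + l\right) + l = -5 + 2 l$)
$d{\left(b \right)} = - \frac{4 b}{3} - \frac{b^{2}}{3}$ ($d{\left(b \right)} = - \frac{\left(b^{2} + 3 b\right) + b}{3} = - \frac{b^{2} + 4 b}{3} = - \frac{4 b}{3} - \frac{b^{2}}{3}$)
$F{\left(N,U \right)} = 3$ ($F{\left(N,U \right)} = 4 - 1 = 3$)
$p = -2$ ($p = -3 - - \frac{4 - 1}{3} = -3 - \left(- \frac{1}{3}\right) 3 = -3 + 1 = -2$)
$\left(F{\left(-1,3 \right)} p o{\left(2 \right)} + 21\right)^{2} = \left(3 \left(-2\right) \left(-5 + 2 \cdot 2\right) + 21\right)^{2} = \left(- 6 \left(-5 + 4\right) + 21\right)^{2} = \left(\left(-6\right) \left(-1\right) + 21\right)^{2} = \left(6 + 21\right)^{2} = 27^{2} = 729$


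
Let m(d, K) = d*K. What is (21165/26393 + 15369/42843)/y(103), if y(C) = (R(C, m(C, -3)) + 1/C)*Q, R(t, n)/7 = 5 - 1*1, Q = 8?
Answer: 5632409564/1087409679205 ≈ 0.0051797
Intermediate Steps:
m(d, K) = K*d
R(t, n) = 28 (R(t, n) = 7*(5 - 1*1) = 7*(5 - 1) = 7*4 = 28)
y(C) = 224 + 8/C (y(C) = (28 + 1/C)*8 = 224 + 8/C)
(21165/26393 + 15369/42843)/y(103) = (21165/26393 + 15369/42843)/(224 + 8/103) = (21165*(1/26393) + 15369*(1/42843))/(224 + 8*(1/103)) = (21165/26393 + 5123/14281)/(224 + 8/103) = 437468704/(376918433*(23080/103)) = (437468704/376918433)*(103/23080) = 5632409564/1087409679205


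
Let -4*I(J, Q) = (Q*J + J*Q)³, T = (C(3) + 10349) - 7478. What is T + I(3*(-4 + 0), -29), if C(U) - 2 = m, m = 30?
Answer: -84285481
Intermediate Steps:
C(U) = 32 (C(U) = 2 + 30 = 32)
T = 2903 (T = (32 + 10349) - 7478 = 10381 - 7478 = 2903)
I(J, Q) = -2*J³*Q³ (I(J, Q) = -(Q*J + J*Q)³/4 = -(J*Q + J*Q)³/4 = -8*J³*Q³/4 = -2*J³*Q³)
T + I(3*(-4 + 0), -29) = 2903 - 2*(3*(-4 + 0))³*(-29)³ = 2903 - 2*(3*(-4))³*(-24389) = 2903 - 2*(-12)³*(-24389) = 2903 - 2*(-1728)*(-24389) = 2903 - 84288384 = -84285481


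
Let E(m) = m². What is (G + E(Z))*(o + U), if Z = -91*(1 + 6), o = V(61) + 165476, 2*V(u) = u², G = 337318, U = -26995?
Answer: 208571888421/2 ≈ 1.0429e+11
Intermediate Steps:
V(u) = u²/2
o = 334673/2 (o = (½)*61² + 165476 = (½)*3721 + 165476 = 3721/2 + 165476 = 334673/2 ≈ 1.6734e+5)
Z = -637 (Z = -91*7 = -637)
(G + E(Z))*(o + U) = (337318 + (-637)²)*(334673/2 - 26995) = (337318 + 405769)*(280683/2) = 743087*(280683/2) = 208571888421/2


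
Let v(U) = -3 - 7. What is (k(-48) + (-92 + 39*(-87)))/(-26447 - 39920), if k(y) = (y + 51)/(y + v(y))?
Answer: 202133/3849286 ≈ 0.052512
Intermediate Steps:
v(U) = -10
k(y) = (51 + y)/(-10 + y) (k(y) = (y + 51)/(y - 10) = (51 + y)/(-10 + y))
(k(-48) + (-92 + 39*(-87)))/(-26447 - 39920) = ((51 - 48)/(-10 - 48) + (-92 + 39*(-87)))/(-26447 - 39920) = (3/(-58) + (-92 - 3393))/(-66367) = (-1/58*3 - 3485)*(-1/66367) = (-3/58 - 3485)*(-1/66367) = -202133/58*(-1/66367) = 202133/3849286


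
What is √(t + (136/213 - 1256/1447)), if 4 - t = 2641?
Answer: I*√250521033727173/308211 ≈ 51.354*I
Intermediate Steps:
t = -2637 (t = 4 - 1*2641 = 4 - 2641 = -2637)
√(t + (136/213 - 1256/1447)) = √(-2637 + (136/213 - 1256/1447)) = √(-2637 - 70736/308211) = √(-812823143/308211) = I*√250521033727173/308211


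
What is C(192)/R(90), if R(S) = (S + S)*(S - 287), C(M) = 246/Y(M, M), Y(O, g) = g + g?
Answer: -41/2269440 ≈ -1.8066e-5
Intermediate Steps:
Y(O, g) = 2*g
C(M) = 123/M (C(M) = 246/((2*M)) = 246*(1/(2*M)) = 123/M)
R(S) = 2*S*(-287 + S) (R(S) = (2*S)*(-287 + S) = 2*S*(-287 + S))
C(192)/R(90) = (123/192)/((2*90*(-287 + 90))) = (123*(1/192))/((2*90*(-197))) = (41/64)/(-35460) = (41/64)*(-1/35460) = -41/2269440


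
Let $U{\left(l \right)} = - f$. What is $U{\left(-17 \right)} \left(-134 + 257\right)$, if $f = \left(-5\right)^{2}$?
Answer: $-3075$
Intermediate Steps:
$f = 25$
$U{\left(l \right)} = -25$ ($U{\left(l \right)} = \left(-1\right) 25 = -25$)
$U{\left(-17 \right)} \left(-134 + 257\right) = - 25 \left(-134 + 257\right) = \left(-25\right) 123 = -3075$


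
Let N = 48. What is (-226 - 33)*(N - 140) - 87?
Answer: 23741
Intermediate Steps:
(-226 - 33)*(N - 140) - 87 = (-226 - 33)*(48 - 140) - 87 = -259*(-92) - 87 = 23828 - 87 = 23741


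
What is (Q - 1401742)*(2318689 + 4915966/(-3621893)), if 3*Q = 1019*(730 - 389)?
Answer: -2945227999316784847/987789 ≈ -2.9816e+12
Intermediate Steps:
Q = 347479/3 (Q = (1019*(730 - 389))/3 = (1019*341)/3 = (⅓)*347479 = 347479/3 ≈ 1.1583e+5)
(Q - 1401742)*(2318689 + 4915966/(-3621893)) = (347479/3 - 1401742)*(2318689 + 4915966/(-3621893)) = -3857747*(2318689 + 4915966*(-1/3621893))/3 = -3857747*(2318689 - 446906/329263)/3 = -3857747/3*763458049301/329263 = -2945227999316784847/987789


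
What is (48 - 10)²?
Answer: 1444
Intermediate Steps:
(48 - 10)² = 38² = 1444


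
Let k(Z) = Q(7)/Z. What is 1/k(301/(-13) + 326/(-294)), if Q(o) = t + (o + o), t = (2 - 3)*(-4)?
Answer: -23183/17199 ≈ -1.3479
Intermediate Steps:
t = 4 (t = -1*(-4) = 4)
Q(o) = 4 + 2*o (Q(o) = 4 + (o + o) = 4 + 2*o)
k(Z) = 18/Z (k(Z) = (4 + 2*7)/Z = (4 + 14)/Z = 18/Z)
1/k(301/(-13) + 326/(-294)) = 1/(18/(301/(-13) + 326/(-294))) = 1/(18/(301*(-1/13) + 326*(-1/294))) = 1/(18/(-301/13 - 163/147)) = 1/(18/(-46366/1911)) = 1/(18*(-1911/46366)) = 1/(-17199/23183) = -23183/17199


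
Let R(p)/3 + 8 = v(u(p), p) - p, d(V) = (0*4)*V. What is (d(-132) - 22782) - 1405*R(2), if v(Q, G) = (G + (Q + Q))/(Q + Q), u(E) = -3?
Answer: 16558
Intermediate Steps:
v(Q, G) = (G + 2*Q)/(2*Q) (v(Q, G) = (G + 2*Q)/((2*Q)) = (G + 2*Q)*(1/(2*Q)) = (G + 2*Q)/(2*Q))
d(V) = 0 (d(V) = 0*V = 0)
R(p) = -21 - 7*p/2 (R(p) = -24 + 3*((-3 + p/2)/(-3) - p) = -24 + 3*(-(-3 + p/2)/3 - p) = -24 + 3*((1 - p/6) - p) = -24 + 3*(1 - 7*p/6) = -24 + (3 - 7*p/2) = -21 - 7*p/2)
(d(-132) - 22782) - 1405*R(2) = (0 - 22782) - 1405*(-21 - 7/2*2) = -22782 - 1405*(-21 - 7) = -22782 - 1405*(-28) = -22782 + 39340 = 16558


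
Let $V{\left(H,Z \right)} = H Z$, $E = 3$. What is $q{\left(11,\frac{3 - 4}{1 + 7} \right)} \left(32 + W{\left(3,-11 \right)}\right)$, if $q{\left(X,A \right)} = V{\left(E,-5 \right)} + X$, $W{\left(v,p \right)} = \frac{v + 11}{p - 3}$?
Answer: $-124$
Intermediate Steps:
$W{\left(v,p \right)} = \frac{11 + v}{-3 + p}$
$q{\left(X,A \right)} = -15 + X$ ($q{\left(X,A \right)} = 3 \left(-5\right) + X = -15 + X$)
$q{\left(11,\frac{3 - 4}{1 + 7} \right)} \left(32 + W{\left(3,-11 \right)}\right) = \left(-15 + 11\right) \left(32 + \frac{11 + 3}{-3 - 11}\right) = - 4 \left(32 + \frac{1}{-14} \cdot 14\right) = - 4 \left(32 - 1\right) = \left(-4\right) 31 = -124$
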